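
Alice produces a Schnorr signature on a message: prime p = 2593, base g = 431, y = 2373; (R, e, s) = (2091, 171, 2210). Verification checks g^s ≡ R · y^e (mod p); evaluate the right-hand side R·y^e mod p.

808

2373^2 = 5631129 ≡ 1726
2373^4 ≡ 1726^2 = 2979076 ≡ 2312
2373^8 ≡ 2312^2 = 5345344 ≡ 1171
2373^16 ≡ 1171^2 = 1371241 ≡ 2137
2373^32 ≡ 2137^2 = 4566769 ≡ 496
2373^64 ≡ 496^2 = 246016 ≡ 2274
2373^128 ≡ 2274^2 = 5171076 ≡ 634
171 = 128 + 32 + 8 + 2 + 1, so 2373^171 ≡ 634·496·1171·1726·2373 ≡ 1517 (mod 2593)
R · y^e ≡ 2091·1517 = 3172047 ≡ 808 (mod 2593)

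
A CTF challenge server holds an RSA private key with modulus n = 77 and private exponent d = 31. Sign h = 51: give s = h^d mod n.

51

h^31 mod 77 = 51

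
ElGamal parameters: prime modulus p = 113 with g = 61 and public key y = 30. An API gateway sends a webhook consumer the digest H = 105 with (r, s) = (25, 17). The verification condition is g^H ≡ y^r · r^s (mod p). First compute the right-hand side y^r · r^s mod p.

95

Squares mod 113: 30^1≡30, 30^2≡109, 30^4≡16, 30^8≡30, 30^16≡109
25 = 16 + 8 + 1, so 30^25 ≡ 109·30·30 ≡ 16 (mod 113)
Squares mod 113: 25^1≡25, 25^2≡60, 25^4≡97, 25^8≡30, 25^16≡109
17 = 16 + 1, so 25^17 ≡ 109·25 ≡ 13 (mod 113)
y^r · r^s ≡ 16·13 = 208 ≡ 95 (mod 113)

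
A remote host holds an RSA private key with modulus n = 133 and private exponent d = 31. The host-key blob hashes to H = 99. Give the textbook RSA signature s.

85

H^2 ≡ 99^2 = 9801 ≡ 92
H^4 ≡ 92^2 = 8464 ≡ 85
H^8 ≡ 85^2 = 7225 ≡ 43
H^16 ≡ 43^2 = 1849 ≡ 120
31 = 16 + 8 + 4 + 2 + 1, so H^31 ≡ 120·43·85·92·99 ≡ 85 (mod 133)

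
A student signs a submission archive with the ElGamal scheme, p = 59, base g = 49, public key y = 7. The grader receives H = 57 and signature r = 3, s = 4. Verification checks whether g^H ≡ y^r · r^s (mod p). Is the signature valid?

valid

Left side g^H mod p:
49^2 = 2401 ≡ 41
49^4 ≡ 41^2 = 1681 ≡ 29
49^8 ≡ 29^2 = 841 ≡ 15
49^16 ≡ 15^2 = 225 ≡ 48
49^32 ≡ 48^2 = 2304 ≡ 3
57 = 32 + 16 + 8 + 1, so 49^57 ≡ 3·48·15·49 ≡ 53 (mod 59)
Right side y^r · r^s mod p:
7^2 = 49
3 = 2 + 1, so 7^3 ≡ 49·7 ≡ 48 (mod 59)
3^2 = 9
3^4 ≡ 9^2 = 81 ≡ 22
48·22 = 1056 ≡ 53 (mod 59)
53 ≡ 53 (mod 59), so the signature is genuine.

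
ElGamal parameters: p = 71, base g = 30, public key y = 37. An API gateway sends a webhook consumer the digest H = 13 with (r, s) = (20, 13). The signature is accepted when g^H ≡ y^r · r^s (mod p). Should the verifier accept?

accept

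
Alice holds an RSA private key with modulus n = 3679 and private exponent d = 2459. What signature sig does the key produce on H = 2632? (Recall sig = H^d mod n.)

H^2 ≡ 2632^2 = 6927424 ≡ 3546
H^4 ≡ 3546^2 = 12574116 ≡ 2973
H^8 ≡ 2973^2 = 8838729 ≡ 1771
H^16 ≡ 1771^2 = 3136441 ≡ 1933
H^32 ≡ 1933^2 = 3736489 ≡ 2304
H^64 ≡ 2304^2 = 5308416 ≡ 3298
H^128 ≡ 3298^2 = 10876804 ≡ 1680
H^256 ≡ 1680^2 = 2822400 ≡ 607
H^512 ≡ 607^2 = 368449 ≡ 549
H^1024 ≡ 549^2 = 301401 ≡ 3402
H^2048 ≡ 3402^2 = 11573604 ≡ 3149
2459 = 2048 + 256 + 128 + 16 + 8 + 2 + 1, so H^2459 ≡ 3149·607·1680·1933·1771·3546·2632 ≡ 388 (mod 3679)

388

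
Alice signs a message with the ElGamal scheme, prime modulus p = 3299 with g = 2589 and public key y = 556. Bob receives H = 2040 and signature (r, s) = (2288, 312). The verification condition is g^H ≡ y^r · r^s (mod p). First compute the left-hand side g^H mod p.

926

Squares mod 3299: 2589^1≡2589, 2589^2≡2652, 2589^4≡2935, 2589^8≡536, 2589^16≡283, 2589^32≡913, 2589^64≡2221, 2589^128≡836, 2589^256≡2807, 2589^512≡1237, 2589^1024≡2732
2040 = 1024 + 512 + 256 + 128 + 64 + 32 + 16 + 8, so 2589^2040 ≡ 2732·1237·2807·836·2221·913·283·536 ≡ 926 (mod 3299)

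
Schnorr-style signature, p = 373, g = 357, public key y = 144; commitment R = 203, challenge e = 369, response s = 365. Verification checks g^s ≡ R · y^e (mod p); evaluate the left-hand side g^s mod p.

357^2 = 127449 ≡ 256
357^4 ≡ 256^2 = 65536 ≡ 261
357^8 ≡ 261^2 = 68121 ≡ 235
357^16 ≡ 235^2 = 55225 ≡ 21
357^32 ≡ 21^2 = 441 ≡ 68
357^64 ≡ 68^2 = 4624 ≡ 148
357^128 ≡ 148^2 = 21904 ≡ 270
357^256 ≡ 270^2 = 72900 ≡ 165
365 = 256 + 64 + 32 + 8 + 4 + 1, so 357^365 ≡ 165·148·68·235·261·357 ≡ 265 (mod 373)

265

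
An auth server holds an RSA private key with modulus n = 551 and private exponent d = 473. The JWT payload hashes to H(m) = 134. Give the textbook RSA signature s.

Squares mod 551: (H(m))^1≡134, (H(m))^2≡324, (H(m))^4≡286, (H(m))^8≡248, (H(m))^16≡343, (H(m))^32≡286, (H(m))^64≡248, (H(m))^128≡343, (H(m))^256≡286
473 = 256 + 128 + 64 + 16 + 8 + 1, so (H(m))^473 ≡ 286·343·248·343·248·134 ≡ 39 (mod 551)

39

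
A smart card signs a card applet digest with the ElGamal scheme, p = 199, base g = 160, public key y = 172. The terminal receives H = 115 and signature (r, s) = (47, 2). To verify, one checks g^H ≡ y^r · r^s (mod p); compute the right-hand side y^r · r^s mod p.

172^2 = 29584 ≡ 132
172^4 ≡ 132^2 = 17424 ≡ 111
172^8 ≡ 111^2 = 12321 ≡ 182
172^16 ≡ 182^2 = 33124 ≡ 90
172^32 ≡ 90^2 = 8100 ≡ 140
47 = 32 + 8 + 4 + 2 + 1, so 172^47 ≡ 140·182·111·132·172 ≡ 64 (mod 199)
47^2 = 2209 ≡ 20
y^r · r^s ≡ 64·20 = 1280 ≡ 86 (mod 199)

86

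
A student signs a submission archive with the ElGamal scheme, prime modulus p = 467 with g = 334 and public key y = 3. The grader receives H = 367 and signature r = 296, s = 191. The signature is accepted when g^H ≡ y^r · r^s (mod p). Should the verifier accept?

accept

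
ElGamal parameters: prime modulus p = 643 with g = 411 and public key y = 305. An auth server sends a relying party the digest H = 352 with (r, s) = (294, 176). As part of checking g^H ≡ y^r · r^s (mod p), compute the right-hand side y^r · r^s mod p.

305^2 = 93025 ≡ 433
305^4 ≡ 433^2 = 187489 ≡ 376
305^8 ≡ 376^2 = 141376 ≡ 559
305^16 ≡ 559^2 = 312481 ≡ 626
305^32 ≡ 626^2 = 391876 ≡ 289
305^64 ≡ 289^2 = 83521 ≡ 574
305^128 ≡ 574^2 = 329476 ≡ 260
305^256 ≡ 260^2 = 67600 ≡ 85
294 = 256 + 32 + 4 + 2, so 305^294 ≡ 85·289·376·433 ≡ 181 (mod 643)
294^2 = 86436 ≡ 274
294^4 ≡ 274^2 = 75076 ≡ 488
294^8 ≡ 488^2 = 238144 ≡ 234
294^16 ≡ 234^2 = 54756 ≡ 101
294^32 ≡ 101^2 = 10201 ≡ 556
294^64 ≡ 556^2 = 309136 ≡ 496
294^128 ≡ 496^2 = 246016 ≡ 390
176 = 128 + 32 + 16, so 294^176 ≡ 390·556·101 ≡ 260 (mod 643)
y^r · r^s ≡ 181·260 = 47060 ≡ 121 (mod 643)

121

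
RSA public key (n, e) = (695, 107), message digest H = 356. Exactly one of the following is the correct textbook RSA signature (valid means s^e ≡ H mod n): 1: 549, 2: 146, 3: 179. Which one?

2

Candidate 1: Squares mod 695: 549^1≡549, 549^2≡466, 549^4≡316, 549^8≡471, 549^16≡136, 549^32≡426, 549^64≡81; 107 = 64 + 32 + 8 + 2 + 1, so 549^107 ≡ 81·426·471·466·549 ≡ 339 (mod 695)
Candidate 2: Squares mod 695: 146^1≡146, 146^2≡466, 146^4≡316, 146^8≡471, 146^16≡136, 146^32≡426, 146^64≡81; 107 = 64 + 32 + 8 + 2 + 1, so 146^107 ≡ 81·426·471·466·146 ≡ 356 (mod 695)
  → matches H = 356
Candidate 3: Squares mod 695: 179^1≡179, 179^2≡71, 179^4≡176, 179^8≡396, 179^16≡441, 179^32≡576, 179^64≡261; 107 = 64 + 32 + 8 + 2 + 1, so 179^107 ≡ 261·576·396·71·179 ≡ 419 (mod 695)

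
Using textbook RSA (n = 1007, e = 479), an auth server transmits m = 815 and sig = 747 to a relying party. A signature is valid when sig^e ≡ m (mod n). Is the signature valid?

sig^2 ≡ 747^2 = 558009 ≡ 131
sig^4 ≡ 131^2 = 17161 ≡ 42
sig^8 ≡ 42^2 = 1764 ≡ 757
sig^16 ≡ 757^2 = 573049 ≡ 66
sig^32 ≡ 66^2 = 4356 ≡ 328
sig^64 ≡ 328^2 = 107584 ≡ 842
sig^128 ≡ 842^2 = 708964 ≡ 36
sig^256 ≡ 36^2 = 1296 ≡ 289
479 = 256 + 128 + 64 + 16 + 8 + 4 + 2 + 1, so sig^479 ≡ 289·36·842·66·757·42·131·747 ≡ 815 (mod 1007)
Since 815 equals the digest 815, verification succeeds.

valid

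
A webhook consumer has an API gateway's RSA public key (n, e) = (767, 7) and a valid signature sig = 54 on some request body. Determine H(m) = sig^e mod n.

sig^2 ≡ 54^2 = 2916 ≡ 615
sig^4 ≡ 615^2 = 378225 ≡ 94
7 = 4 + 2 + 1, so sig^7 ≡ 94·615·54 ≡ 50 (mod 767)

50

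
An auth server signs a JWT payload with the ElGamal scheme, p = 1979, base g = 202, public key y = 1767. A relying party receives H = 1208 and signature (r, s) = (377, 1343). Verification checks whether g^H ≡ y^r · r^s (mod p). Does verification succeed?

fails

Left side g^H mod p:
202^2 = 40804 ≡ 1224
202^4 ≡ 1224^2 = 1498176 ≡ 73
202^8 ≡ 73^2 = 5329 ≡ 1371
202^16 ≡ 1371^2 = 1879641 ≡ 1570
202^32 ≡ 1570^2 = 2464900 ≡ 1045
202^64 ≡ 1045^2 = 1092025 ≡ 1596
202^128 ≡ 1596^2 = 2547216 ≡ 243
202^256 ≡ 243^2 = 59049 ≡ 1658
202^512 ≡ 1658^2 = 2748964 ≡ 133
202^1024 ≡ 133^2 = 17689 ≡ 1857
1208 = 1024 + 128 + 32 + 16 + 8, so 202^1208 ≡ 1857·243·1045·1570·1371 ≡ 145 (mod 1979)
Right side y^r · r^s mod p:
1767^2 = 3122289 ≡ 1406
1767^4 ≡ 1406^2 = 1976836 ≡ 1794
1767^8 ≡ 1794^2 = 3218436 ≡ 582
1767^16 ≡ 582^2 = 338724 ≡ 315
1767^32 ≡ 315^2 = 99225 ≡ 275
1767^64 ≡ 275^2 = 75625 ≡ 423
1767^128 ≡ 423^2 = 178929 ≡ 819
1767^256 ≡ 819^2 = 670761 ≡ 1859
377 = 256 + 64 + 32 + 16 + 8 + 1, so 1767^377 ≡ 1859·423·275·315·582·1767 ≡ 300 (mod 1979)
377^2 = 142129 ≡ 1620
377^4 ≡ 1620^2 = 2624400 ≡ 246
377^8 ≡ 246^2 = 60516 ≡ 1146
377^16 ≡ 1146^2 = 1313316 ≡ 1239
377^32 ≡ 1239^2 = 1535121 ≡ 1396
377^64 ≡ 1396^2 = 1948816 ≡ 1480
377^128 ≡ 1480^2 = 2190400 ≡ 1626
377^256 ≡ 1626^2 = 2643876 ≡ 1911
377^512 ≡ 1911^2 = 3651921 ≡ 666
377^1024 ≡ 666^2 = 443556 ≡ 260
1343 = 1024 + 256 + 32 + 16 + 8 + 4 + 2 + 1, so 377^1343 ≡ 260·1911·1396·1239·1146·246·1620·377 ≡ 677 (mod 1979)
300·677 = 203100 ≡ 1242 (mod 1979)
145 ≠ 1242, so verification fails.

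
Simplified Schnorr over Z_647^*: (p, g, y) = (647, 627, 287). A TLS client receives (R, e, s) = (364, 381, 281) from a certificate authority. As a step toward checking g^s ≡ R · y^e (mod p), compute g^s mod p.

627^2 = 393129 ≡ 400
627^4 ≡ 400^2 = 160000 ≡ 191
627^8 ≡ 191^2 = 36481 ≡ 249
627^16 ≡ 249^2 = 62001 ≡ 536
627^32 ≡ 536^2 = 287296 ≡ 28
627^64 ≡ 28^2 = 784 ≡ 137
627^128 ≡ 137^2 = 18769 ≡ 6
627^256 ≡ 6^2 = 36
281 = 256 + 16 + 8 + 1, so 627^281 ≡ 36·536·249·627 ≡ 301 (mod 647)

301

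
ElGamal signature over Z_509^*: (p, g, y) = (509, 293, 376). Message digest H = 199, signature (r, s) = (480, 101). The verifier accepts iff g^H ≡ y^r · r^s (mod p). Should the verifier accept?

Left side g^H mod p:
293^199 mod 509 = 93
Right side y^r · r^s mod p:
376^480 mod 509 = 185
480^101 mod 509 = 504
185·504 = 93240 ≡ 93 (mod 509)
93 ≡ 93 (mod 509), so the signature is genuine.

accept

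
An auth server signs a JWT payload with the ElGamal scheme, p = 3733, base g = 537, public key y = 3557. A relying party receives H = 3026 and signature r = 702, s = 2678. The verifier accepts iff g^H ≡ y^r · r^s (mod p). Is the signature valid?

Left side g^H mod p:
Squares mod 3733: 537^1≡537, 537^2≡928, 537^4≡2594, 537^8≡1970, 537^16≡2313, 537^32≡580, 537^64≡430, 537^128≡1983, 537^256≡1440, 537^512≡1785, 537^1024≡1976, 537^2048≡3591
3026 = 2048 + 512 + 256 + 128 + 64 + 16 + 2, so 537^3026 ≡ 3591·1785·1440·1983·430·2313·928 ≡ 2108 (mod 3733)
Right side y^r · r^s mod p:
Squares mod 3733: 3557^1≡3557, 3557^2≡1112, 3557^4≡921, 3557^8≡850, 3557^16≡2031, 3557^32≡3729, 3557^64≡16, 3557^128≡256, 3557^256≡2075, 3557^512≡1476
702 = 512 + 128 + 32 + 16 + 8 + 4 + 2, so 3557^702 ≡ 1476·256·3729·2031·850·921·1112 ≡ 3342 (mod 3733)
Squares mod 3733: 702^1≡702, 702^2≡48, 702^4≡2304, 702^8≡90, 702^16≡634, 702^32≡2525, 702^64≡3394, 702^128≡2931, 702^256≡1128, 702^512≡3164, 702^1024≡2723, 702^2048≡991
2678 = 2048 + 512 + 64 + 32 + 16 + 4 + 2, so 702^2678 ≡ 991·3164·3394·2525·634·2304·48 ≡ 3403 (mod 3733)
3342·3403 = 11372826 ≡ 2108 (mod 3733)
2108 ≡ 2108 (mod 3733), so the signature is genuine.

valid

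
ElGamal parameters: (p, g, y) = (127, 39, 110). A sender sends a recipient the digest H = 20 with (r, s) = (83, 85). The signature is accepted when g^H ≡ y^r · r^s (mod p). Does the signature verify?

does not verify

Left side g^H mod p:
39^2 = 1521 ≡ 124
39^4 ≡ 124^2 = 15376 ≡ 9
39^8 ≡ 9^2 = 81
39^16 ≡ 81^2 = 6561 ≡ 84
20 = 16 + 4, so 39^20 ≡ 84·9 ≡ 121 (mod 127)
Right side y^r · r^s mod p:
110^2 = 12100 ≡ 35
110^4 ≡ 35^2 = 1225 ≡ 82
110^8 ≡ 82^2 = 6724 ≡ 120
110^16 ≡ 120^2 = 14400 ≡ 49
110^32 ≡ 49^2 = 2401 ≡ 115
110^64 ≡ 115^2 = 13225 ≡ 17
83 = 64 + 16 + 2 + 1, so 110^83 ≡ 17·49·35·110 ≡ 46 (mod 127)
83^2 = 6889 ≡ 31
83^4 ≡ 31^2 = 961 ≡ 72
83^8 ≡ 72^2 = 5184 ≡ 104
83^16 ≡ 104^2 = 10816 ≡ 21
83^32 ≡ 21^2 = 441 ≡ 60
83^64 ≡ 60^2 = 3600 ≡ 44
85 = 64 + 16 + 4 + 1, so 83^85 ≡ 44·21·72·83 ≡ 118 (mod 127)
46·118 = 5428 ≡ 94 (mod 127)
121 ≠ 94, so verification fails.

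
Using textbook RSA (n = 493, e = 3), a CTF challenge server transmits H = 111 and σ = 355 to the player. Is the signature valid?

valid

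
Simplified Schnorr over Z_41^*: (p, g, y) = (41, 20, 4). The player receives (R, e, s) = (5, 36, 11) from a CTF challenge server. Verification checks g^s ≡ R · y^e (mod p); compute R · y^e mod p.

4^2 = 16
4^4 ≡ 16^2 = 256 ≡ 10
4^8 ≡ 10^2 = 100 ≡ 18
4^16 ≡ 18^2 = 324 ≡ 37
4^32 ≡ 37^2 = 1369 ≡ 16
36 = 32 + 4, so 4^36 ≡ 16·10 ≡ 37 (mod 41)
R · y^e ≡ 5·37 = 185 ≡ 21 (mod 41)

21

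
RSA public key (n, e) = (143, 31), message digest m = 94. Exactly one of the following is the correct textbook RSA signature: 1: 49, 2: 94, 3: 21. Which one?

2

Candidate 1: 49^31 mod 143 = 49
Candidate 2: 94^31 mod 143 = 94
  → matches m = 94
Candidate 3: 21^31 mod 143 = 109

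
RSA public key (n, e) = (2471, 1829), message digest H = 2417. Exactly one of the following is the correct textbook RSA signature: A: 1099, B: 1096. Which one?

Candidate A: 1099^1829 mod 2471 = 1302
Candidate B: 1096^1829 mod 2471 = 2417
  → matches H = 2417

B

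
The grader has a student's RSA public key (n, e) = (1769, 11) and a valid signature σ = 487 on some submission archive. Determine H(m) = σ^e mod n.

σ^11 mod 1769 = 426

426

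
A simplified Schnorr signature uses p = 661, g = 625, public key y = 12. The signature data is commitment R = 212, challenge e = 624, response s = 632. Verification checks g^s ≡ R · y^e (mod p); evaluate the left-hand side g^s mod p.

41

Squares mod 661: 625^1≡625, 625^2≡635, 625^4≡15, 625^8≡225, 625^16≡389, 625^32≡613, 625^64≡321, 625^128≡586, 625^256≡337, 625^512≡538
632 = 512 + 64 + 32 + 16 + 8, so 625^632 ≡ 538·321·613·389·225 ≡ 41 (mod 661)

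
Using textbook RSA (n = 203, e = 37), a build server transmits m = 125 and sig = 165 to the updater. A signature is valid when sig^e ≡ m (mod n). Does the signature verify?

does not verify

sig^2 ≡ 165^2 = 27225 ≡ 23
sig^4 ≡ 23^2 = 529 ≡ 123
sig^8 ≡ 123^2 = 15129 ≡ 107
sig^16 ≡ 107^2 = 11449 ≡ 81
sig^32 ≡ 81^2 = 6561 ≡ 65
37 = 32 + 4 + 1, so sig^37 ≡ 65·123·165 ≡ 81 (mod 203)
The recovered value 81 does not match the digest 125.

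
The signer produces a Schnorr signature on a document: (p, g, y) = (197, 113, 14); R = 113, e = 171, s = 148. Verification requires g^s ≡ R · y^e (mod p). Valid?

yes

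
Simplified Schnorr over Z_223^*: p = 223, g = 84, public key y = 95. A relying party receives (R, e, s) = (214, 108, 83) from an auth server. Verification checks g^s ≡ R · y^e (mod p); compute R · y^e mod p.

Squares mod 223: 95^1≡95, 95^2≡105, 95^4≡98, 95^8≡15, 95^16≡2, 95^32≡4, 95^64≡16
108 = 64 + 32 + 8 + 4, so 95^108 ≡ 16·4·15·98 ≡ 197 (mod 223)
R · y^e ≡ 214·197 = 42158 ≡ 11 (mod 223)

11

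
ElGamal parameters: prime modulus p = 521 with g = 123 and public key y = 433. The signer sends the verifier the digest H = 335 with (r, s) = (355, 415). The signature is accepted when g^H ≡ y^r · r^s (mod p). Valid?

Left side g^H mod p:
123^2 = 15129 ≡ 20
123^4 ≡ 20^2 = 400
123^8 ≡ 400^2 = 160000 ≡ 53
123^16 ≡ 53^2 = 2809 ≡ 204
123^32 ≡ 204^2 = 41616 ≡ 457
123^64 ≡ 457^2 = 208849 ≡ 449
123^128 ≡ 449^2 = 201601 ≡ 495
123^256 ≡ 495^2 = 245025 ≡ 155
335 = 256 + 64 + 8 + 4 + 2 + 1, so 123^335 ≡ 155·449·53·400·20·123 ≡ 18 (mod 521)
Right side y^r · r^s mod p:
433^2 = 187489 ≡ 450
433^4 ≡ 450^2 = 202500 ≡ 352
433^8 ≡ 352^2 = 123904 ≡ 427
433^16 ≡ 427^2 = 182329 ≡ 500
433^32 ≡ 500^2 = 250000 ≡ 441
433^64 ≡ 441^2 = 194481 ≡ 148
433^128 ≡ 148^2 = 21904 ≡ 22
433^256 ≡ 22^2 = 484
355 = 256 + 64 + 32 + 2 + 1, so 433^355 ≡ 484·148·441·450·433 ≡ 324 (mod 521)
355^2 = 126025 ≡ 464
355^4 ≡ 464^2 = 215296 ≡ 123
355^8 ≡ 123^2 = 15129 ≡ 20
355^16 ≡ 20^2 = 400
355^32 ≡ 400^2 = 160000 ≡ 53
355^64 ≡ 53^2 = 2809 ≡ 204
355^128 ≡ 204^2 = 41616 ≡ 457
355^256 ≡ 457^2 = 208849 ≡ 449
415 = 256 + 128 + 16 + 8 + 4 + 2 + 1, so 355^415 ≡ 449·457·400·20·123·464·355 ≡ 29 (mod 521)
324·29 = 9396 ≡ 18 (mod 521)
18 ≡ 18 (mod 521), so the signature is genuine.

yes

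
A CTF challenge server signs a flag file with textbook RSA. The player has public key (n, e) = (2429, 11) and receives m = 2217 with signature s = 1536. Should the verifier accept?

accept

s^2 ≡ 1536^2 = 2359296 ≡ 737
s^4 ≡ 737^2 = 543169 ≡ 1502
s^8 ≡ 1502^2 = 2256004 ≡ 1892
11 = 8 + 2 + 1, so s^11 ≡ 1892·737·1536 ≡ 2217 (mod 2429)
s^11 mod 2429 = 2217 matches m.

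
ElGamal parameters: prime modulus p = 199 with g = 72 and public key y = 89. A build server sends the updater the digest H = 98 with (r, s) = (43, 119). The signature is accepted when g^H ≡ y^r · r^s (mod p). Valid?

no

Left side g^H mod p:
72^2 = 5184 ≡ 10
72^4 ≡ 10^2 = 100
72^8 ≡ 100^2 = 10000 ≡ 50
72^16 ≡ 50^2 = 2500 ≡ 112
72^32 ≡ 112^2 = 12544 ≡ 7
72^64 ≡ 7^2 = 49
98 = 64 + 32 + 2, so 72^98 ≡ 49·7·10 ≡ 47 (mod 199)
Right side y^r · r^s mod p:
89^2 = 7921 ≡ 160
89^4 ≡ 160^2 = 25600 ≡ 128
89^8 ≡ 128^2 = 16384 ≡ 66
89^16 ≡ 66^2 = 4356 ≡ 177
89^32 ≡ 177^2 = 31329 ≡ 86
43 = 32 + 8 + 2 + 1, so 89^43 ≡ 86·66·160·89 ≡ 2 (mod 199)
43^2 = 1849 ≡ 58
43^4 ≡ 58^2 = 3364 ≡ 180
43^8 ≡ 180^2 = 32400 ≡ 162
43^16 ≡ 162^2 = 26244 ≡ 175
43^32 ≡ 175^2 = 30625 ≡ 178
43^64 ≡ 178^2 = 31684 ≡ 43
119 = 64 + 32 + 16 + 4 + 2 + 1, so 43^119 ≡ 43·178·175·180·58·43 ≡ 58 (mod 199)
2·58 = 116 ≡ 116 (mod 199)
47 ≠ 116, so verification fails.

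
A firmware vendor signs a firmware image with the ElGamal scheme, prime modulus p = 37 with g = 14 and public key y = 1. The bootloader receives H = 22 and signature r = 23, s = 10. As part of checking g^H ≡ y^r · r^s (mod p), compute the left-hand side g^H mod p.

Squares mod 37: 14^1≡14, 14^2≡11, 14^4≡10, 14^8≡26, 14^16≡10
22 = 16 + 4 + 2, so 14^22 ≡ 10·10·11 ≡ 27 (mod 37)

27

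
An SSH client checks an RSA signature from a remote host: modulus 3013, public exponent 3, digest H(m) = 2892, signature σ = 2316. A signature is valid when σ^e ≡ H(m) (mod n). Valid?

no

Squares mod 3013: σ^1≡2316, σ^2≡716
3 = 2 + 1, so σ^3 ≡ 716·2316 ≡ 1106 (mod 3013)
1106 ≠ 2892, so verification fails.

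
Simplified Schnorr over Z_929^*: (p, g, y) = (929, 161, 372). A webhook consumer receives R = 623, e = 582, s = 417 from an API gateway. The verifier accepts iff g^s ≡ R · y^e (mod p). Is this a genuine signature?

g^s mod p:
161^2 = 25921 ≡ 838
161^4 ≡ 838^2 = 702244 ≡ 849
161^8 ≡ 849^2 = 720801 ≡ 826
161^16 ≡ 826^2 = 682276 ≡ 390
161^32 ≡ 390^2 = 152100 ≡ 673
161^64 ≡ 673^2 = 452929 ≡ 506
161^128 ≡ 506^2 = 256036 ≡ 561
161^256 ≡ 561^2 = 314721 ≡ 719
417 = 256 + 128 + 32 + 1, so 161^417 ≡ 719·561·673·161 ≡ 636 (mod 929)
R · y^e mod p:
372^2 = 138384 ≡ 892
372^4 ≡ 892^2 = 795664 ≡ 440
372^8 ≡ 440^2 = 193600 ≡ 368
372^16 ≡ 368^2 = 135424 ≡ 719
372^32 ≡ 719^2 = 516961 ≡ 437
372^64 ≡ 437^2 = 190969 ≡ 524
372^128 ≡ 524^2 = 274576 ≡ 521
372^256 ≡ 521^2 = 271441 ≡ 173
372^512 ≡ 173^2 = 29929 ≡ 201
582 = 512 + 64 + 4 + 2, so 372^582 ≡ 201·524·440·892 ≡ 89 (mod 929)
623·89 = 55447 ≡ 636 (mod 929)
636 ≡ 636 (mod 929); signature holds.

genuine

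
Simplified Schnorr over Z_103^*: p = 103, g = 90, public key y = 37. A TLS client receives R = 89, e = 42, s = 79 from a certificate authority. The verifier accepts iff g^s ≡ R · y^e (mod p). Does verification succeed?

passes

g^s mod p:
90^2 = 8100 ≡ 66
90^4 ≡ 66^2 = 4356 ≡ 30
90^8 ≡ 30^2 = 900 ≡ 76
90^16 ≡ 76^2 = 5776 ≡ 8
90^32 ≡ 8^2 = 64
90^64 ≡ 64^2 = 4096 ≡ 79
79 = 64 + 8 + 4 + 2 + 1, so 90^79 ≡ 79·76·30·66·90 ≡ 94 (mod 103)
R · y^e mod p:
37^2 = 1369 ≡ 30
37^4 ≡ 30^2 = 900 ≡ 76
37^8 ≡ 76^2 = 5776 ≡ 8
37^16 ≡ 8^2 = 64
37^32 ≡ 64^2 = 4096 ≡ 79
42 = 32 + 8 + 2, so 37^42 ≡ 79·8·30 ≡ 8 (mod 103)
89·8 = 712 ≡ 94 (mod 103)
94 ≡ 94 (mod 103); signature holds.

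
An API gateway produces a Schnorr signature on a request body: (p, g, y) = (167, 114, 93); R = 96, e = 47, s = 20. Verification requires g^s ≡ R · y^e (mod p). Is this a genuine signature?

forged

g^s mod p:
114^2 = 12996 ≡ 137
114^4 ≡ 137^2 = 18769 ≡ 65
114^8 ≡ 65^2 = 4225 ≡ 50
114^16 ≡ 50^2 = 2500 ≡ 162
20 = 16 + 4, so 114^20 ≡ 162·65 ≡ 9 (mod 167)
R · y^e mod p:
93^2 = 8649 ≡ 132
93^4 ≡ 132^2 = 17424 ≡ 56
93^8 ≡ 56^2 = 3136 ≡ 130
93^16 ≡ 130^2 = 16900 ≡ 33
93^32 ≡ 33^2 = 1089 ≡ 87
47 = 32 + 8 + 4 + 2 + 1, so 93^47 ≡ 87·130·56·132·93 ≡ 144 (mod 167)
96·144 = 13824 ≡ 130 (mod 167)
9 ≠ 130; the check fails.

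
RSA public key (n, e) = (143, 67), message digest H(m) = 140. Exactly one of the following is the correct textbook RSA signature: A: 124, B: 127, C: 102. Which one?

Candidate A: Squares mod 143: 124^1≡124, 124^2≡75, 124^4≡48, 124^8≡16, 124^16≡113, 124^32≡42, 124^64≡48; 67 = 64 + 2 + 1, so 124^67 ≡ 48·75·124 ≡ 97 (mod 143)
Candidate B: Squares mod 143: 127^1≡127, 127^2≡113, 127^4≡42, 127^8≡48, 127^16≡16, 127^32≡113, 127^64≡42; 67 = 64 + 2 + 1, so 127^67 ≡ 42·113·127 ≡ 140 (mod 143)
  → matches H(m) = 140
Candidate C: Squares mod 143: 102^1≡102, 102^2≡108, 102^4≡81, 102^8≡126, 102^16≡3, 102^32≡9, 102^64≡81; 67 = 64 + 2 + 1, so 102^67 ≡ 81·108·102 ≡ 119 (mod 143)

B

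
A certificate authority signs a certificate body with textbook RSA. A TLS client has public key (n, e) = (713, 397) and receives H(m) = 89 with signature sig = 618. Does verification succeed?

passes

Squares mod 713: sig^1≡618, sig^2≡469, sig^4≡357, sig^8≡535, sig^16≡312, sig^32≡376, sig^64≡202, sig^128≡163, sig^256≡188
397 = 256 + 128 + 8 + 4 + 1, so sig^397 ≡ 188·163·535·357·618 ≡ 89 (mod 713)
sig^397 mod 713 = 89 matches H(m).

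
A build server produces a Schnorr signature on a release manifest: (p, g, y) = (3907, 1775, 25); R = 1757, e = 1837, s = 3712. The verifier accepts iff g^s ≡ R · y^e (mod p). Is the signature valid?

valid

g^s mod p:
1775^2 = 3150625 ≡ 1583
1775^4 ≡ 1583^2 = 2505889 ≡ 1502
1775^8 ≡ 1502^2 = 2256004 ≡ 1665
1775^16 ≡ 1665^2 = 2772225 ≡ 2162
1775^32 ≡ 2162^2 = 4674244 ≡ 1472
1775^64 ≡ 1472^2 = 2166784 ≡ 2306
1775^128 ≡ 2306^2 = 5317636 ≡ 209
1775^256 ≡ 209^2 = 43681 ≡ 704
1775^512 ≡ 704^2 = 495616 ≡ 3334
1775^1024 ≡ 3334^2 = 11115556 ≡ 141
1775^2048 ≡ 141^2 = 19881 ≡ 346
3712 = 2048 + 1024 + 512 + 128, so 1775^3712 ≡ 346·141·3334·209 ≡ 286 (mod 3907)
R · y^e mod p:
25^2 = 625
25^4 ≡ 625^2 = 390625 ≡ 3832
25^8 ≡ 3832^2 = 14684224 ≡ 1718
25^16 ≡ 1718^2 = 2951524 ≡ 1739
25^32 ≡ 1739^2 = 3024121 ≡ 103
25^64 ≡ 103^2 = 10609 ≡ 2795
25^128 ≡ 2795^2 = 7812025 ≡ 1932
25^256 ≡ 1932^2 = 3732624 ≡ 1439
25^512 ≡ 1439^2 = 2070721 ≡ 11
25^1024 ≡ 11^2 = 121
1837 = 1024 + 512 + 256 + 32 + 8 + 4 + 1, so 25^1837 ≡ 121·11·1439·103·1718·3832·25 ≡ 1450 (mod 3907)
1757·1450 = 2547650 ≡ 286 (mod 3907)
286 ≡ 286 (mod 3907); signature holds.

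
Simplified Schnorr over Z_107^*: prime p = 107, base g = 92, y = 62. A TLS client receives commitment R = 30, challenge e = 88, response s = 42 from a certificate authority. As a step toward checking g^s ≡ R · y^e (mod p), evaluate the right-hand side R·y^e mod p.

62^2 = 3844 ≡ 99
62^4 ≡ 99^2 = 9801 ≡ 64
62^8 ≡ 64^2 = 4096 ≡ 30
62^16 ≡ 30^2 = 900 ≡ 44
62^32 ≡ 44^2 = 1936 ≡ 10
62^64 ≡ 10^2 = 100
88 = 64 + 16 + 8, so 62^88 ≡ 100·44·30 ≡ 69 (mod 107)
R · y^e ≡ 30·69 = 2070 ≡ 37 (mod 107)

37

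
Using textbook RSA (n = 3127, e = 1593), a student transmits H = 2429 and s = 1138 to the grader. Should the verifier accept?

s^1593 mod 3127 = 698
The recovered value 698 does not match the digest 2429.

reject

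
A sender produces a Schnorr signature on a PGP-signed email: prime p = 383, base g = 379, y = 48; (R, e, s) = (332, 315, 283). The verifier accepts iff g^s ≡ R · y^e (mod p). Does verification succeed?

g^s mod p:
379^2 = 143641 ≡ 16
379^4 ≡ 16^2 = 256
379^8 ≡ 256^2 = 65536 ≡ 43
379^16 ≡ 43^2 = 1849 ≡ 317
379^32 ≡ 317^2 = 100489 ≡ 143
379^64 ≡ 143^2 = 20449 ≡ 150
379^128 ≡ 150^2 = 22500 ≡ 286
379^256 ≡ 286^2 = 81796 ≡ 217
283 = 256 + 16 + 8 + 2 + 1, so 379^283 ≡ 217·317·43·16·379 ≡ 380 (mod 383)
R · y^e mod p:
48^2 = 2304 ≡ 6
48^4 ≡ 6^2 = 36
48^8 ≡ 36^2 = 1296 ≡ 147
48^16 ≡ 147^2 = 21609 ≡ 161
48^32 ≡ 161^2 = 25921 ≡ 260
48^64 ≡ 260^2 = 67600 ≡ 192
48^128 ≡ 192^2 = 36864 ≡ 96
48^256 ≡ 96^2 = 9216 ≡ 24
315 = 256 + 32 + 16 + 8 + 2 + 1, so 48^315 ≡ 24·260·161·147·6·48 ≡ 258 (mod 383)
332·258 = 85656 ≡ 247 (mod 383)
380 ≠ 247; the check fails.

fails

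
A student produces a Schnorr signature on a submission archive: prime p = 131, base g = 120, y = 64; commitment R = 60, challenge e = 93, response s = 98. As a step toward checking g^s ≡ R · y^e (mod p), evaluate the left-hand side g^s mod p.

81

120^2 = 14400 ≡ 121
120^4 ≡ 121^2 = 14641 ≡ 100
120^8 ≡ 100^2 = 10000 ≡ 44
120^16 ≡ 44^2 = 1936 ≡ 102
120^32 ≡ 102^2 = 10404 ≡ 55
120^64 ≡ 55^2 = 3025 ≡ 12
98 = 64 + 32 + 2, so 120^98 ≡ 12·55·121 ≡ 81 (mod 131)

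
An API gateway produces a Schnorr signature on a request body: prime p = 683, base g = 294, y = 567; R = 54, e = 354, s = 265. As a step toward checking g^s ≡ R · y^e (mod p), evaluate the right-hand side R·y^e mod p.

547

Squares mod 683: 567^1≡567, 567^2≡479, 567^4≡636, 567^8≡160, 567^16≡329, 567^32≡327, 567^64≡381, 567^128≡365, 567^256≡40
354 = 256 + 64 + 32 + 2, so 567^354 ≡ 40·381·327·479 ≡ 554 (mod 683)
R · y^e ≡ 54·554 = 29916 ≡ 547 (mod 683)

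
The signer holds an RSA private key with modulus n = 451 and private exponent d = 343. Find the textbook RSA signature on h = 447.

h^343 mod 451 = 387

387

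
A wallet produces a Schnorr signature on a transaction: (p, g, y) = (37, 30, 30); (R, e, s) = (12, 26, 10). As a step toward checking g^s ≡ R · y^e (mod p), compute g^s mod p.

30^2 = 900 ≡ 12
30^4 ≡ 12^2 = 144 ≡ 33
30^8 ≡ 33^2 = 1089 ≡ 16
10 = 8 + 2, so 30^10 ≡ 16·12 ≡ 7 (mod 37)

7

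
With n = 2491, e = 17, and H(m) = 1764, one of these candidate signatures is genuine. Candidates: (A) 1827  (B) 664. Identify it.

Candidate A: 1827^17 mod 2491 = 727
Candidate B: 664^17 mod 2491 = 1764
  → matches H(m) = 1764

B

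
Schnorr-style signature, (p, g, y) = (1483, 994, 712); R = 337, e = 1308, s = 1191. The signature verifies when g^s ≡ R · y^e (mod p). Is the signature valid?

valid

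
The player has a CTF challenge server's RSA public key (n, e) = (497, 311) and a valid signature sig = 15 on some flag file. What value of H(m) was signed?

36

Squares mod 497: sig^1≡15, sig^2≡225, sig^4≡428, sig^8≡288, sig^16≡442, sig^32≡43, sig^64≡358, sig^128≡435, sig^256≡365
311 = 256 + 32 + 16 + 4 + 2 + 1, so sig^311 ≡ 365·43·442·428·225·15 ≡ 36 (mod 497)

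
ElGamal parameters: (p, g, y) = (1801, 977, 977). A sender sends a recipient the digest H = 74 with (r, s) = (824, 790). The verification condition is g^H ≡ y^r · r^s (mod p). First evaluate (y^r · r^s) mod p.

977^2 = 954529 ≡ 1800
977^4 ≡ 1800^2 = 3240000 ≡ 1
977^8 ≡ 1^2 = 1
977^16 ≡ 1^2 = 1
977^32 ≡ 1^2 = 1
977^64 ≡ 1^2 = 1
977^128 ≡ 1^2 = 1
977^256 ≡ 1^2 = 1
977^512 ≡ 1^2 = 1
824 = 512 + 256 + 32 + 16 + 8, so 977^824 ≡ 1·1·1·1·1 ≡ 1 (mod 1801)
824^2 = 678976 ≡ 1800
824^4 ≡ 1800^2 = 3240000 ≡ 1
824^8 ≡ 1^2 = 1
824^16 ≡ 1^2 = 1
824^32 ≡ 1^2 = 1
824^64 ≡ 1^2 = 1
824^128 ≡ 1^2 = 1
824^256 ≡ 1^2 = 1
824^512 ≡ 1^2 = 1
790 = 512 + 256 + 16 + 4 + 2, so 824^790 ≡ 1·1·1·1·1800 ≡ 1800 (mod 1801)
y^r · r^s ≡ 1·1800 = 1800 ≡ 1800 (mod 1801)

1800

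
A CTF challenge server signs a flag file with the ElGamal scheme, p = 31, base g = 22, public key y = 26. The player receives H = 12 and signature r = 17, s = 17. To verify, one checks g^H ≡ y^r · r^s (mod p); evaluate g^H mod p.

22^2 = 484 ≡ 19
22^4 ≡ 19^2 = 361 ≡ 20
22^8 ≡ 20^2 = 400 ≡ 28
12 = 8 + 4, so 22^12 ≡ 28·20 ≡ 2 (mod 31)

2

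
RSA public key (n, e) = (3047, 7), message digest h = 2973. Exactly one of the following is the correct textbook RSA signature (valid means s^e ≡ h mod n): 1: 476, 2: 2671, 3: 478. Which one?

3

Candidate 1: Squares mod 3047: 476^1≡476, 476^2≡1098, 476^4≡2039; 7 = 4 + 2 + 1, so 476^7 ≡ 2039·1098·476 ≡ 163 (mod 3047)
Candidate 2: Squares mod 3047: 2671^1≡2671, 2671^2≡1214, 2671^4≡2095; 7 = 4 + 2 + 1, so 2671^7 ≡ 2095·1214·2671 ≡ 2776 (mod 3047)
Candidate 3: Squares mod 3047: 478^1≡478, 478^2≡3006, 478^4≡1681; 7 = 4 + 2 + 1, so 478^7 ≡ 1681·3006·478 ≡ 2973 (mod 3047)
  → matches h = 2973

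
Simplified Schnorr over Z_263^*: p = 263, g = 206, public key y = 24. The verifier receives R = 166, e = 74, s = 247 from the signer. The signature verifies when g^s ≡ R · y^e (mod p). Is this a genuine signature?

genuine

g^s mod p:
Squares mod 263: 206^1≡206, 206^2≡93, 206^4≡233, 206^8≡111, 206^16≡223, 206^32≡22, 206^64≡221, 206^128≡186
247 = 128 + 64 + 32 + 16 + 4 + 2 + 1, so 206^247 ≡ 186·221·22·223·233·93·206 ≡ 8 (mod 263)
R · y^e mod p:
Squares mod 263: 24^1≡24, 24^2≡50, 24^4≡133, 24^8≡68, 24^16≡153, 24^32≡2, 24^64≡4
74 = 64 + 8 + 2, so 24^74 ≡ 4·68·50 ≡ 187 (mod 263)
166·187 = 31042 ≡ 8 (mod 263)
8 ≡ 8 (mod 263); signature holds.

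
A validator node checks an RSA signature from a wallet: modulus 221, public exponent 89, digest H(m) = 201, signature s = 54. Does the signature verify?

s^2 ≡ 54^2 = 2916 ≡ 43
s^4 ≡ 43^2 = 1849 ≡ 81
s^8 ≡ 81^2 = 6561 ≡ 152
s^16 ≡ 152^2 = 23104 ≡ 120
s^32 ≡ 120^2 = 14400 ≡ 35
s^64 ≡ 35^2 = 1225 ≡ 120
89 = 64 + 16 + 8 + 1, so s^89 ≡ 120·120·152·54 ≡ 201 (mod 221)
s^89 mod 221 = 201 matches H(m).

verifies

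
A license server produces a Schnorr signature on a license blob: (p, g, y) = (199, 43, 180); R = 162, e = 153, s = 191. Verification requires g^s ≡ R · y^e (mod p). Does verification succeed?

g^s mod p:
Squares mod 199: 43^1≡43, 43^2≡58, 43^4≡180, 43^8≡162, 43^16≡175, 43^32≡178, 43^64≡43, 43^128≡58
191 = 128 + 32 + 16 + 8 + 4 + 2 + 1, so 43^191 ≡ 58·178·175·162·180·58·43 ≡ 58 (mod 199)
R · y^e mod p:
Squares mod 199: 180^1≡180, 180^2≡162, 180^4≡175, 180^8≡178, 180^16≡43, 180^32≡58, 180^64≡180, 180^128≡162
153 = 128 + 16 + 8 + 1, so 180^153 ≡ 162·43·178·180 ≡ 1 (mod 199)
162·1 = 162 ≡ 162 (mod 199)
58 ≠ 162; the check fails.

fails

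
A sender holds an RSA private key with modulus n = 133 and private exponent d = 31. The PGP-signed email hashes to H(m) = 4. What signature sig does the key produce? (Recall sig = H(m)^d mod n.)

Squares mod 133: (H(m))^1≡4, (H(m))^2≡16, (H(m))^4≡123, (H(m))^8≡100, (H(m))^16≡25
31 = 16 + 8 + 4 + 2 + 1, so (H(m))^31 ≡ 25·100·123·16·4 ≡ 123 (mod 133)

123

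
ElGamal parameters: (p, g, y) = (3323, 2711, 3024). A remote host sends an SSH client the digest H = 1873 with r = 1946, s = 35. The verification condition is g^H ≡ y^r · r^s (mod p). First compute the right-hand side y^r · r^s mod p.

736

Squares mod 3323: 3024^1≡3024, 3024^2≡3003, 3024^4≡2710, 3024^8≡270, 3024^16≡3117, 3024^32≡2560, 3024^64≡644, 3024^128≡2684, 3024^256≡2915, 3024^512≡314, 3024^1024≡2229
1946 = 1024 + 512 + 256 + 128 + 16 + 8 + 2, so 3024^1946 ≡ 2229·314·2915·2684·3117·270·3003 ≡ 1056 (mod 3323)
Squares mod 3323: 1946^1≡1946, 1946^2≡2019, 1946^4≡2363, 1946^8≡1129, 1946^16≡1932, 1946^32≡895
35 = 32 + 2 + 1, so 1946^35 ≡ 895·2019·1946 ≡ 3223 (mod 3323)
y^r · r^s ≡ 1056·3223 = 3403488 ≡ 736 (mod 3323)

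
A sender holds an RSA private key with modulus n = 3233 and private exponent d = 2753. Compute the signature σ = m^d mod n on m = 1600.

1817

Squares mod 3233: m^1≡1600, m^2≡2697, m^4≡2792, m^8≡501, m^16≡2060, m^32≡1904, m^64≡1023, m^128≡2270, m^256≡2731, m^512≡3063, m^1024≡3036, m^2048≡13
2753 = 2048 + 512 + 128 + 64 + 1, so m^2753 ≡ 13·3063·2270·1023·1600 ≡ 1817 (mod 3233)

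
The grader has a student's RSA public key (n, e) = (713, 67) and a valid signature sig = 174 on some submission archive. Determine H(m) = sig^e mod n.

Squares mod 713: sig^1≡174, sig^2≡330, sig^4≡524, sig^8≡71, sig^16≡50, sig^32≡361, sig^64≡555
67 = 64 + 2 + 1, so sig^67 ≡ 555·330·174 ≡ 565 (mod 713)

565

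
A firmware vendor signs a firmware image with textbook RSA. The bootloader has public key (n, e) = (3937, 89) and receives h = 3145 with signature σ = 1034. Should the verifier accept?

σ^2 ≡ 1034^2 = 1069156 ≡ 2229
σ^4 ≡ 2229^2 = 4968441 ≡ 3884
σ^8 ≡ 3884^2 = 15085456 ≡ 2809
σ^16 ≡ 2809^2 = 7890481 ≡ 733
σ^32 ≡ 733^2 = 537289 ≡ 1857
σ^64 ≡ 1857^2 = 3448449 ≡ 3574
89 = 64 + 16 + 8 + 1, so σ^89 ≡ 3574·733·2809·1034 ≡ 792 (mod 3937)
σ^89 mod 3937 = 792, but h = 3145.

reject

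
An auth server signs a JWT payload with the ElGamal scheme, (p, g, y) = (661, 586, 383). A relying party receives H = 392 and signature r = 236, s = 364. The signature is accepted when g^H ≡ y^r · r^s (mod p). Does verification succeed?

fails

Left side g^H mod p:
586^2 = 343396 ≡ 337
586^4 ≡ 337^2 = 113569 ≡ 538
586^8 ≡ 538^2 = 289444 ≡ 587
586^16 ≡ 587^2 = 344569 ≡ 188
586^32 ≡ 188^2 = 35344 ≡ 311
586^64 ≡ 311^2 = 96721 ≡ 215
586^128 ≡ 215^2 = 46225 ≡ 616
586^256 ≡ 616^2 = 379456 ≡ 42
392 = 256 + 128 + 8, so 586^392 ≡ 42·616·587 ≡ 389 (mod 661)
Right side y^r · r^s mod p:
383^2 = 146689 ≡ 608
383^4 ≡ 608^2 = 369664 ≡ 165
383^8 ≡ 165^2 = 27225 ≡ 124
383^16 ≡ 124^2 = 15376 ≡ 173
383^32 ≡ 173^2 = 29929 ≡ 184
383^64 ≡ 184^2 = 33856 ≡ 145
383^128 ≡ 145^2 = 21025 ≡ 534
236 = 128 + 64 + 32 + 8 + 4, so 383^236 ≡ 534·145·184·124·165 ≡ 311 (mod 661)
236^2 = 55696 ≡ 172
236^4 ≡ 172^2 = 29584 ≡ 500
236^8 ≡ 500^2 = 250000 ≡ 142
236^16 ≡ 142^2 = 20164 ≡ 334
236^32 ≡ 334^2 = 111556 ≡ 508
236^64 ≡ 508^2 = 258064 ≡ 274
236^128 ≡ 274^2 = 75076 ≡ 383
236^256 ≡ 383^2 = 146689 ≡ 608
364 = 256 + 64 + 32 + 8 + 4, so 236^364 ≡ 608·274·508·142·500 ≡ 124 (mod 661)
311·124 = 38564 ≡ 226 (mod 661)
389 ≠ 226, so verification fails.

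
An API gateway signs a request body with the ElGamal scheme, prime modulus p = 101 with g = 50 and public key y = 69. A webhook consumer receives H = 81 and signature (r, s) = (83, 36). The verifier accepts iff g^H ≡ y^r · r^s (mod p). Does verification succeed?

passes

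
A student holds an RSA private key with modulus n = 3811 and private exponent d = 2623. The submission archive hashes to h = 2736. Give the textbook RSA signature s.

3715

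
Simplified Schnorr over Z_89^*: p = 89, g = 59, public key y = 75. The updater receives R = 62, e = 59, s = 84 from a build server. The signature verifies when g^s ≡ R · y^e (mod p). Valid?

g^s mod p:
Squares mod 89: 59^1≡59, 59^2≡10, 59^4≡11, 59^8≡32, 59^16≡45, 59^32≡67, 59^64≡39
84 = 64 + 16 + 4, so 59^84 ≡ 39·45·11 ≡ 81 (mod 89)
R · y^e mod p:
Squares mod 89: 75^1≡75, 75^2≡18, 75^4≡57, 75^8≡45, 75^16≡67, 75^32≡39
59 = 32 + 16 + 8 + 2 + 1, so 75^59 ≡ 39·67·45·18·75 ≡ 62 (mod 89)
62·62 = 3844 ≡ 17 (mod 89)
81 ≠ 17; the check fails.

no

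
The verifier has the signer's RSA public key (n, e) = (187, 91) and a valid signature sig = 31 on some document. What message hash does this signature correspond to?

163

sig^91 mod 187 = 163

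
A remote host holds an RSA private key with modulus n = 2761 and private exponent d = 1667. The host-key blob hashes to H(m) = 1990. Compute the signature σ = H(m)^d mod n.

(H(m))^2 ≡ 1990^2 = 3960100 ≡ 826
(H(m))^4 ≡ 826^2 = 682276 ≡ 309
(H(m))^8 ≡ 309^2 = 95481 ≡ 1607
(H(m))^16 ≡ 1607^2 = 2582449 ≡ 914
(H(m))^32 ≡ 914^2 = 835396 ≡ 1574
(H(m))^64 ≡ 1574^2 = 2477476 ≡ 859
(H(m))^128 ≡ 859^2 = 737881 ≡ 694
(H(m))^256 ≡ 694^2 = 481636 ≡ 1222
(H(m))^512 ≡ 1222^2 = 1493284 ≡ 2344
(H(m))^1024 ≡ 2344^2 = 5494336 ≡ 2707
1667 = 1024 + 512 + 128 + 2 + 1, so (H(m))^1667 ≡ 2707·2344·694·826·1990 ≡ 1121 (mod 2761)

1121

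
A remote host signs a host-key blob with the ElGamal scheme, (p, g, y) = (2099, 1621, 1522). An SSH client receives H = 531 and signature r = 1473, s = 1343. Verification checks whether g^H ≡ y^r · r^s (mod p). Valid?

no

Left side g^H mod p:
1621^531 mod 2099 = 2079
Right side y^r · r^s mod p:
1522^1473 mod 2099 = 578
1473^1343 mod 2099 = 1171
578·1171 = 676838 ≡ 960 (mod 2099)
2079 ≠ 960, so verification fails.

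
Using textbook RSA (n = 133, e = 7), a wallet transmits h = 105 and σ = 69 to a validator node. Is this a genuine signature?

σ^7 mod 133 = 69
σ^7 mod 133 = 69, but h = 105.

forged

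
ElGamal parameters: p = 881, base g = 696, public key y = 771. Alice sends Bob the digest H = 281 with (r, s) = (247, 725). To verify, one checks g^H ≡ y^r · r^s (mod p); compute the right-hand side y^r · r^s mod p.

771^2 = 594441 ≡ 647
771^4 ≡ 647^2 = 418609 ≡ 134
771^8 ≡ 134^2 = 17956 ≡ 336
771^16 ≡ 336^2 = 112896 ≡ 128
771^32 ≡ 128^2 = 16384 ≡ 526
771^64 ≡ 526^2 = 276676 ≡ 42
771^128 ≡ 42^2 = 1764 ≡ 2
247 = 128 + 64 + 32 + 16 + 4 + 2 + 1, so 771^247 ≡ 2·42·526·128·134·647·771 ≡ 84 (mod 881)
247^2 = 61009 ≡ 220
247^4 ≡ 220^2 = 48400 ≡ 826
247^8 ≡ 826^2 = 682276 ≡ 382
247^16 ≡ 382^2 = 145924 ≡ 559
247^32 ≡ 559^2 = 312481 ≡ 607
247^64 ≡ 607^2 = 368449 ≡ 191
247^128 ≡ 191^2 = 36481 ≡ 360
247^256 ≡ 360^2 = 129600 ≡ 93
247^512 ≡ 93^2 = 8649 ≡ 720
725 = 512 + 128 + 64 + 16 + 4 + 1, so 247^725 ≡ 720·360·191·559·826·247 ≡ 484 (mod 881)
y^r · r^s ≡ 84·484 = 40656 ≡ 130 (mod 881)

130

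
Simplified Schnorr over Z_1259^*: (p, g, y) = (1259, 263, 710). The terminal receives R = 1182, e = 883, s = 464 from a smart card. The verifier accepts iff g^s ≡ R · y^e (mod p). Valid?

no

g^s mod p:
263^2 = 69169 ≡ 1183
263^4 ≡ 1183^2 = 1399489 ≡ 740
263^8 ≡ 740^2 = 547600 ≡ 1194
263^16 ≡ 1194^2 = 1425636 ≡ 448
263^32 ≡ 448^2 = 200704 ≡ 523
263^64 ≡ 523^2 = 273529 ≡ 326
263^128 ≡ 326^2 = 106276 ≡ 520
263^256 ≡ 520^2 = 270400 ≡ 974
464 = 256 + 128 + 64 + 16, so 263^464 ≡ 974·520·326·448 ≡ 189 (mod 1259)
R · y^e mod p:
710^2 = 504100 ≡ 500
710^4 ≡ 500^2 = 250000 ≡ 718
710^8 ≡ 718^2 = 515524 ≡ 593
710^16 ≡ 593^2 = 351649 ≡ 388
710^32 ≡ 388^2 = 150544 ≡ 723
710^64 ≡ 723^2 = 522729 ≡ 244
710^128 ≡ 244^2 = 59536 ≡ 363
710^256 ≡ 363^2 = 131769 ≡ 833
710^512 ≡ 833^2 = 693889 ≡ 180
883 = 512 + 256 + 64 + 32 + 16 + 2 + 1, so 710^883 ≡ 180·833·244·723·388·500·710 ≡ 721 (mod 1259)
1182·721 = 852222 ≡ 1138 (mod 1259)
189 ≠ 1138; the check fails.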